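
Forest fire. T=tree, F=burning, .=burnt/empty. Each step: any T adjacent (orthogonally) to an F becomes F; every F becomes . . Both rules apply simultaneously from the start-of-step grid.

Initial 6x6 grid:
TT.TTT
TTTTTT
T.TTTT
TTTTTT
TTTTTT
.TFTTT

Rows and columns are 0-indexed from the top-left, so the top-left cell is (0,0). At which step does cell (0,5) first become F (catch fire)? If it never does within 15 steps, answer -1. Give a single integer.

Step 1: cell (0,5)='T' (+3 fires, +1 burnt)
Step 2: cell (0,5)='T' (+4 fires, +3 burnt)
Step 3: cell (0,5)='T' (+6 fires, +4 burnt)
Step 4: cell (0,5)='T' (+5 fires, +6 burnt)
Step 5: cell (0,5)='T' (+5 fires, +5 burnt)
Step 6: cell (0,5)='T' (+5 fires, +5 burnt)
Step 7: cell (0,5)='T' (+3 fires, +5 burnt)
Step 8: cell (0,5)='F' (+1 fires, +3 burnt)
  -> target ignites at step 8
Step 9: cell (0,5)='.' (+0 fires, +1 burnt)
  fire out at step 9

8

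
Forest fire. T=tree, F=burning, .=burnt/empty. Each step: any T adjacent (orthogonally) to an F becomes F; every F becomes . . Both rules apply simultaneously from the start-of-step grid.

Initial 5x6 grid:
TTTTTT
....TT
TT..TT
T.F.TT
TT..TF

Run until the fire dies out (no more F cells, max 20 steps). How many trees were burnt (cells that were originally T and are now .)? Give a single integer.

Step 1: +2 fires, +2 burnt (F count now 2)
Step 2: +2 fires, +2 burnt (F count now 2)
Step 3: +2 fires, +2 burnt (F count now 2)
Step 4: +2 fires, +2 burnt (F count now 2)
Step 5: +1 fires, +2 burnt (F count now 1)
Step 6: +1 fires, +1 burnt (F count now 1)
Step 7: +1 fires, +1 burnt (F count now 1)
Step 8: +1 fires, +1 burnt (F count now 1)
Step 9: +1 fires, +1 burnt (F count now 1)
Step 10: +0 fires, +1 burnt (F count now 0)
Fire out after step 10
Initially T: 18, now '.': 25
Total burnt (originally-T cells now '.'): 13

Answer: 13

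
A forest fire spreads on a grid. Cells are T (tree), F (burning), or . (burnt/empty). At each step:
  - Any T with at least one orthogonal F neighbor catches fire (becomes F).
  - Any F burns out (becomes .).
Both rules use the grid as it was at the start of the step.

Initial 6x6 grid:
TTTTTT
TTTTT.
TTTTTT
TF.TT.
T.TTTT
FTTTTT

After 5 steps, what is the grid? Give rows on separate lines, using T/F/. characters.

Step 1: 4 trees catch fire, 2 burn out
  TTTTTT
  TTTTT.
  TFTTTT
  F..TT.
  F.TTTT
  .FTTTT
Step 2: 4 trees catch fire, 4 burn out
  TTTTTT
  TFTTT.
  F.FTTT
  ...TT.
  ..TTTT
  ..FTTT
Step 3: 6 trees catch fire, 4 burn out
  TFTTTT
  F.FTT.
  ...FTT
  ...TT.
  ..FTTT
  ...FTT
Step 4: 7 trees catch fire, 6 burn out
  F.FTTT
  ...FT.
  ....FT
  ...FT.
  ...FTT
  ....FT
Step 5: 6 trees catch fire, 7 burn out
  ...FTT
  ....F.
  .....F
  ....F.
  ....FT
  .....F

...FTT
....F.
.....F
....F.
....FT
.....F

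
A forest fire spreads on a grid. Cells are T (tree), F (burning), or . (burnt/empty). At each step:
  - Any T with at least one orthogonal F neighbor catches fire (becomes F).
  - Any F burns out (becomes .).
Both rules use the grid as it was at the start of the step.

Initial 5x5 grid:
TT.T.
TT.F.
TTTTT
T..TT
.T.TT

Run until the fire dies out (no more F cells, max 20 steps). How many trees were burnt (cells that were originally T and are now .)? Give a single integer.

Answer: 15

Derivation:
Step 1: +2 fires, +1 burnt (F count now 2)
Step 2: +3 fires, +2 burnt (F count now 3)
Step 3: +3 fires, +3 burnt (F count now 3)
Step 4: +3 fires, +3 burnt (F count now 3)
Step 5: +3 fires, +3 burnt (F count now 3)
Step 6: +1 fires, +3 burnt (F count now 1)
Step 7: +0 fires, +1 burnt (F count now 0)
Fire out after step 7
Initially T: 16, now '.': 24
Total burnt (originally-T cells now '.'): 15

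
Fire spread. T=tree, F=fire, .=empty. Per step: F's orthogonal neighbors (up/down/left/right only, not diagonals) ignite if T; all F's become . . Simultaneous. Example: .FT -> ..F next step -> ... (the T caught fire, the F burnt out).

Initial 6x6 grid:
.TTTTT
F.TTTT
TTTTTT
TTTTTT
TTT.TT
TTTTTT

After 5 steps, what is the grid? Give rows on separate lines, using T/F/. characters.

Step 1: 1 trees catch fire, 1 burn out
  .TTTTT
  ..TTTT
  FTTTTT
  TTTTTT
  TTT.TT
  TTTTTT
Step 2: 2 trees catch fire, 1 burn out
  .TTTTT
  ..TTTT
  .FTTTT
  FTTTTT
  TTT.TT
  TTTTTT
Step 3: 3 trees catch fire, 2 burn out
  .TTTTT
  ..TTTT
  ..FTTT
  .FTTTT
  FTT.TT
  TTTTTT
Step 4: 5 trees catch fire, 3 burn out
  .TTTTT
  ..FTTT
  ...FTT
  ..FTTT
  .FT.TT
  FTTTTT
Step 5: 6 trees catch fire, 5 burn out
  .TFTTT
  ...FTT
  ....FT
  ...FTT
  ..F.TT
  .FTTTT

.TFTTT
...FTT
....FT
...FTT
..F.TT
.FTTTT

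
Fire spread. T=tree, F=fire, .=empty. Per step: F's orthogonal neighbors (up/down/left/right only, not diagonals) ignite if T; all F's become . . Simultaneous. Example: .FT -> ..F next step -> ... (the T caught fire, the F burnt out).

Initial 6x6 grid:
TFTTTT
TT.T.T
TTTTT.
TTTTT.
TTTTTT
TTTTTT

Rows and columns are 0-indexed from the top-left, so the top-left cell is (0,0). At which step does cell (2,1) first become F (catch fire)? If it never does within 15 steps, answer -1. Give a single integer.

Step 1: cell (2,1)='T' (+3 fires, +1 burnt)
Step 2: cell (2,1)='F' (+3 fires, +3 burnt)
  -> target ignites at step 2
Step 3: cell (2,1)='.' (+5 fires, +3 burnt)
Step 4: cell (2,1)='.' (+5 fires, +5 burnt)
Step 5: cell (2,1)='.' (+6 fires, +5 burnt)
Step 6: cell (2,1)='.' (+4 fires, +6 burnt)
Step 7: cell (2,1)='.' (+2 fires, +4 burnt)
Step 8: cell (2,1)='.' (+2 fires, +2 burnt)
Step 9: cell (2,1)='.' (+1 fires, +2 burnt)
Step 10: cell (2,1)='.' (+0 fires, +1 burnt)
  fire out at step 10

2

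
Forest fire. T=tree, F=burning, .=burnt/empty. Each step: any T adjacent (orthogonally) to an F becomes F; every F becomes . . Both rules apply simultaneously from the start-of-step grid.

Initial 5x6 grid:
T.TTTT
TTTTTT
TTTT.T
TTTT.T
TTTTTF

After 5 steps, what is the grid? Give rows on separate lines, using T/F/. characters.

Step 1: 2 trees catch fire, 1 burn out
  T.TTTT
  TTTTTT
  TTTT.T
  TTTT.F
  TTTTF.
Step 2: 2 trees catch fire, 2 burn out
  T.TTTT
  TTTTTT
  TTTT.F
  TTTT..
  TTTF..
Step 3: 3 trees catch fire, 2 burn out
  T.TTTT
  TTTTTF
  TTTT..
  TTTF..
  TTF...
Step 4: 5 trees catch fire, 3 burn out
  T.TTTF
  TTTTF.
  TTTF..
  TTF...
  TF....
Step 5: 5 trees catch fire, 5 burn out
  T.TTF.
  TTTF..
  TTF...
  TF....
  F.....

T.TTF.
TTTF..
TTF...
TF....
F.....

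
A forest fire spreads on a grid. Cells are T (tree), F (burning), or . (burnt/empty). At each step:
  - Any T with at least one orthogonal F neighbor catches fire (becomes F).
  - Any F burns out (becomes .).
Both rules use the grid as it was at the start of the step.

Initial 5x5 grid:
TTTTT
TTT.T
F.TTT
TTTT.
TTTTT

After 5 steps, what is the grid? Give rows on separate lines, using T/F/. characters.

Step 1: 2 trees catch fire, 1 burn out
  TTTTT
  FTT.T
  ..TTT
  FTTT.
  TTTTT
Step 2: 4 trees catch fire, 2 burn out
  FTTTT
  .FT.T
  ..TTT
  .FTT.
  FTTTT
Step 3: 4 trees catch fire, 4 burn out
  .FTTT
  ..F.T
  ..TTT
  ..FT.
  .FTTT
Step 4: 4 trees catch fire, 4 burn out
  ..FTT
  ....T
  ..FTT
  ...F.
  ..FTT
Step 5: 3 trees catch fire, 4 burn out
  ...FT
  ....T
  ...FT
  .....
  ...FT

...FT
....T
...FT
.....
...FT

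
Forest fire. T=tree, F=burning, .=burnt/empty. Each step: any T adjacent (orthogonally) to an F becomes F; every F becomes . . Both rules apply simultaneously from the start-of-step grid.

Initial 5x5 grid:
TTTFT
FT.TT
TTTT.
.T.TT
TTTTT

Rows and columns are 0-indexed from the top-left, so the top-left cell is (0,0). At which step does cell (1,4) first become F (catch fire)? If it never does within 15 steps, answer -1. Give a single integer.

Step 1: cell (1,4)='T' (+6 fires, +2 burnt)
Step 2: cell (1,4)='F' (+4 fires, +6 burnt)
  -> target ignites at step 2
Step 3: cell (1,4)='.' (+3 fires, +4 burnt)
Step 4: cell (1,4)='.' (+3 fires, +3 burnt)
Step 5: cell (1,4)='.' (+3 fires, +3 burnt)
Step 6: cell (1,4)='.' (+0 fires, +3 burnt)
  fire out at step 6

2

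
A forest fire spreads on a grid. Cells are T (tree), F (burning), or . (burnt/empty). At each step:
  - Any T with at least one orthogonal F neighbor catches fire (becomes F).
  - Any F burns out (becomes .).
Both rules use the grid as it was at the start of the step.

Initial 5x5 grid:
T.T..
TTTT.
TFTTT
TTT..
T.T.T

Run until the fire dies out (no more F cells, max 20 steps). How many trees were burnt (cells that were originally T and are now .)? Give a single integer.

Answer: 15

Derivation:
Step 1: +4 fires, +1 burnt (F count now 4)
Step 2: +5 fires, +4 burnt (F count now 5)
Step 3: +6 fires, +5 burnt (F count now 6)
Step 4: +0 fires, +6 burnt (F count now 0)
Fire out after step 4
Initially T: 16, now '.': 24
Total burnt (originally-T cells now '.'): 15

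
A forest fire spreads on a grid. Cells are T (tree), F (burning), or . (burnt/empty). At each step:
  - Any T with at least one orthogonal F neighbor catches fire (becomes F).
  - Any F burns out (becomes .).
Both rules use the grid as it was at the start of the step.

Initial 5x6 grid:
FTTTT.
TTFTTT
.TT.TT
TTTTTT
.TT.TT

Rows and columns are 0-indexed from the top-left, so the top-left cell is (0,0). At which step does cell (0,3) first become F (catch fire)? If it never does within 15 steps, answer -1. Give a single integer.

Step 1: cell (0,3)='T' (+6 fires, +2 burnt)
Step 2: cell (0,3)='F' (+4 fires, +6 burnt)
  -> target ignites at step 2
Step 3: cell (0,3)='.' (+6 fires, +4 burnt)
Step 4: cell (0,3)='.' (+4 fires, +6 burnt)
Step 5: cell (0,3)='.' (+2 fires, +4 burnt)
Step 6: cell (0,3)='.' (+1 fires, +2 burnt)
Step 7: cell (0,3)='.' (+0 fires, +1 burnt)
  fire out at step 7

2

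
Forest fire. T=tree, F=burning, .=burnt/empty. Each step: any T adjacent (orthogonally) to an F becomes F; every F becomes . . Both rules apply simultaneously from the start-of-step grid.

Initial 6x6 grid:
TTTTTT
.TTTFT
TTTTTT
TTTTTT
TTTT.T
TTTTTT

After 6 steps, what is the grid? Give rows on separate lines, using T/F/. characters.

Step 1: 4 trees catch fire, 1 burn out
  TTTTFT
  .TTF.F
  TTTTFT
  TTTTTT
  TTTT.T
  TTTTTT
Step 2: 6 trees catch fire, 4 burn out
  TTTF.F
  .TF...
  TTTF.F
  TTTTFT
  TTTT.T
  TTTTTT
Step 3: 5 trees catch fire, 6 burn out
  TTF...
  .F....
  TTF...
  TTTF.F
  TTTT.T
  TTTTTT
Step 4: 5 trees catch fire, 5 burn out
  TF....
  ......
  TF....
  TTF...
  TTTF.F
  TTTTTT
Step 5: 6 trees catch fire, 5 burn out
  F.....
  ......
  F.....
  TF....
  TTF...
  TTTFTF
Step 6: 4 trees catch fire, 6 burn out
  ......
  ......
  ......
  F.....
  TF....
  TTF.F.

......
......
......
F.....
TF....
TTF.F.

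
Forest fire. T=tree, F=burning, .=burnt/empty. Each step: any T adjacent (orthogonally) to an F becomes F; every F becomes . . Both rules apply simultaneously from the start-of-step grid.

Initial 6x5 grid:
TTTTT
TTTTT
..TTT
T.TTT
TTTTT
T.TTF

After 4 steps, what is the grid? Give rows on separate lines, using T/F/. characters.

Step 1: 2 trees catch fire, 1 burn out
  TTTTT
  TTTTT
  ..TTT
  T.TTT
  TTTTF
  T.TF.
Step 2: 3 trees catch fire, 2 burn out
  TTTTT
  TTTTT
  ..TTT
  T.TTF
  TTTF.
  T.F..
Step 3: 3 trees catch fire, 3 burn out
  TTTTT
  TTTTT
  ..TTF
  T.TF.
  TTF..
  T....
Step 4: 4 trees catch fire, 3 burn out
  TTTTT
  TTTTF
  ..TF.
  T.F..
  TF...
  T....

TTTTT
TTTTF
..TF.
T.F..
TF...
T....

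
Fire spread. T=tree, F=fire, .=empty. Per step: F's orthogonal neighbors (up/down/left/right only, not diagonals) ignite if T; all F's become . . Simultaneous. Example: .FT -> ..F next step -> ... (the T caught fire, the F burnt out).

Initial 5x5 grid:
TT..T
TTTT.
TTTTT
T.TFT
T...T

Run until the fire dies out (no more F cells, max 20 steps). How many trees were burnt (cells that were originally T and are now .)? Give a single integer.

Step 1: +3 fires, +1 burnt (F count now 3)
Step 2: +4 fires, +3 burnt (F count now 4)
Step 3: +2 fires, +4 burnt (F count now 2)
Step 4: +2 fires, +2 burnt (F count now 2)
Step 5: +3 fires, +2 burnt (F count now 3)
Step 6: +2 fires, +3 burnt (F count now 2)
Step 7: +0 fires, +2 burnt (F count now 0)
Fire out after step 7
Initially T: 17, now '.': 24
Total burnt (originally-T cells now '.'): 16

Answer: 16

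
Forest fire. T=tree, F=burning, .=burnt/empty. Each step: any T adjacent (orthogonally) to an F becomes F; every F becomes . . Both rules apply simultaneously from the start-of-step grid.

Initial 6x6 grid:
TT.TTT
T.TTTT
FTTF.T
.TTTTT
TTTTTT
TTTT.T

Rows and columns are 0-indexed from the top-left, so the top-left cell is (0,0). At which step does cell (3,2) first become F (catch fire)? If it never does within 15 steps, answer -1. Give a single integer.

Step 1: cell (3,2)='T' (+5 fires, +2 burnt)
Step 2: cell (3,2)='F' (+8 fires, +5 burnt)
  -> target ignites at step 2
Step 3: cell (3,2)='.' (+8 fires, +8 burnt)
Step 4: cell (3,2)='.' (+6 fires, +8 burnt)
Step 5: cell (3,2)='.' (+2 fires, +6 burnt)
Step 6: cell (3,2)='.' (+0 fires, +2 burnt)
  fire out at step 6

2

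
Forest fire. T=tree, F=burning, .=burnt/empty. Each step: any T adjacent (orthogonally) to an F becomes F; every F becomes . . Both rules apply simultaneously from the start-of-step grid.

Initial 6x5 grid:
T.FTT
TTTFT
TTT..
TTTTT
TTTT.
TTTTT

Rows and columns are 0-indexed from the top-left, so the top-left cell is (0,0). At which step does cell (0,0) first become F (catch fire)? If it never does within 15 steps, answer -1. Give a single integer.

Step 1: cell (0,0)='T' (+3 fires, +2 burnt)
Step 2: cell (0,0)='T' (+3 fires, +3 burnt)
Step 3: cell (0,0)='T' (+3 fires, +3 burnt)
Step 4: cell (0,0)='F' (+5 fires, +3 burnt)
  -> target ignites at step 4
Step 5: cell (0,0)='.' (+5 fires, +5 burnt)
Step 6: cell (0,0)='.' (+3 fires, +5 burnt)
Step 7: cell (0,0)='.' (+2 fires, +3 burnt)
Step 8: cell (0,0)='.' (+0 fires, +2 burnt)
  fire out at step 8

4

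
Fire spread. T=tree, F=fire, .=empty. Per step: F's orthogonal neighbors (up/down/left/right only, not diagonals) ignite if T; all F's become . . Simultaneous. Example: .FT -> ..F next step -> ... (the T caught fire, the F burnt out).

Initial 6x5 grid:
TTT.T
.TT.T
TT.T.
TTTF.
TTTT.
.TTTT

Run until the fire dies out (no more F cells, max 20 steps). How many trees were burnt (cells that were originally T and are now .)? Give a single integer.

Step 1: +3 fires, +1 burnt (F count now 3)
Step 2: +3 fires, +3 burnt (F count now 3)
Step 3: +5 fires, +3 burnt (F count now 5)
Step 4: +4 fires, +5 burnt (F count now 4)
Step 5: +2 fires, +4 burnt (F count now 2)
Step 6: +2 fires, +2 burnt (F count now 2)
Step 7: +0 fires, +2 burnt (F count now 0)
Fire out after step 7
Initially T: 21, now '.': 28
Total burnt (originally-T cells now '.'): 19

Answer: 19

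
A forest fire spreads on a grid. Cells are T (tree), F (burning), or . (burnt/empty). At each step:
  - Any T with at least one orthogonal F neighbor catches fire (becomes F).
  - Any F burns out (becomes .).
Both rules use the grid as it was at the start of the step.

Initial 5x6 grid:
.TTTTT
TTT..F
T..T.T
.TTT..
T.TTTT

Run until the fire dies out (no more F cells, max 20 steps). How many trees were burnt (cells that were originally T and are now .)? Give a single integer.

Step 1: +2 fires, +1 burnt (F count now 2)
Step 2: +1 fires, +2 burnt (F count now 1)
Step 3: +1 fires, +1 burnt (F count now 1)
Step 4: +1 fires, +1 burnt (F count now 1)
Step 5: +2 fires, +1 burnt (F count now 2)
Step 6: +1 fires, +2 burnt (F count now 1)
Step 7: +1 fires, +1 burnt (F count now 1)
Step 8: +1 fires, +1 burnt (F count now 1)
Step 9: +0 fires, +1 burnt (F count now 0)
Fire out after step 9
Initially T: 19, now '.': 21
Total burnt (originally-T cells now '.'): 10

Answer: 10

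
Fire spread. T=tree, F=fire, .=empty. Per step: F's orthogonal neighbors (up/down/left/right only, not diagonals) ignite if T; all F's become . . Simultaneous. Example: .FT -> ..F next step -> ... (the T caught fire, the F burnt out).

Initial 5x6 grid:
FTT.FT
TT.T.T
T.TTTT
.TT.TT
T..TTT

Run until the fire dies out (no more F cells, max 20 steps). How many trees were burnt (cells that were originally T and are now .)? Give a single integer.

Step 1: +3 fires, +2 burnt (F count now 3)
Step 2: +4 fires, +3 burnt (F count now 4)
Step 3: +1 fires, +4 burnt (F count now 1)
Step 4: +2 fires, +1 burnt (F count now 2)
Step 5: +3 fires, +2 burnt (F count now 3)
Step 6: +3 fires, +3 burnt (F count now 3)
Step 7: +2 fires, +3 burnt (F count now 2)
Step 8: +1 fires, +2 burnt (F count now 1)
Step 9: +0 fires, +1 burnt (F count now 0)
Fire out after step 9
Initially T: 20, now '.': 29
Total burnt (originally-T cells now '.'): 19

Answer: 19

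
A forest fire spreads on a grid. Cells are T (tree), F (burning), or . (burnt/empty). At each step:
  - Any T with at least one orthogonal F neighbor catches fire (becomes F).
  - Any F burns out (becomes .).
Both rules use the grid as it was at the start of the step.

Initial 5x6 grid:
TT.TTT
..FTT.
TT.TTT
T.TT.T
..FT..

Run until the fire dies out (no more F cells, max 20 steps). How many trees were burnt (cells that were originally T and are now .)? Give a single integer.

Answer: 12

Derivation:
Step 1: +3 fires, +2 burnt (F count now 3)
Step 2: +4 fires, +3 burnt (F count now 4)
Step 3: +2 fires, +4 burnt (F count now 2)
Step 4: +2 fires, +2 burnt (F count now 2)
Step 5: +1 fires, +2 burnt (F count now 1)
Step 6: +0 fires, +1 burnt (F count now 0)
Fire out after step 6
Initially T: 17, now '.': 25
Total burnt (originally-T cells now '.'): 12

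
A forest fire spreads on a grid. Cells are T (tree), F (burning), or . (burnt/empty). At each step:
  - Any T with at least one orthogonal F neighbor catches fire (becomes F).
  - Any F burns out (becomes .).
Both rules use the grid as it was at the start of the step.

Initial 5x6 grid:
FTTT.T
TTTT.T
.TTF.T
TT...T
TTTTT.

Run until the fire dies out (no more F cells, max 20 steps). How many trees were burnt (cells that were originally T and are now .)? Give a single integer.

Answer: 16

Derivation:
Step 1: +4 fires, +2 burnt (F count now 4)
Step 2: +5 fires, +4 burnt (F count now 5)
Step 3: +1 fires, +5 burnt (F count now 1)
Step 4: +2 fires, +1 burnt (F count now 2)
Step 5: +2 fires, +2 burnt (F count now 2)
Step 6: +1 fires, +2 burnt (F count now 1)
Step 7: +1 fires, +1 burnt (F count now 1)
Step 8: +0 fires, +1 burnt (F count now 0)
Fire out after step 8
Initially T: 20, now '.': 26
Total burnt (originally-T cells now '.'): 16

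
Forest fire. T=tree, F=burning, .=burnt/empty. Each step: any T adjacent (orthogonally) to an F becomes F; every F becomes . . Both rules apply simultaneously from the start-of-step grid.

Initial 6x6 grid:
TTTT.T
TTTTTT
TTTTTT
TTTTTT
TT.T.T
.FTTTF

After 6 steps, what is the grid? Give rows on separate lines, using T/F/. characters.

Step 1: 4 trees catch fire, 2 burn out
  TTTT.T
  TTTTTT
  TTTTTT
  TTTTTT
  TF.T.F
  ..FTF.
Step 2: 4 trees catch fire, 4 burn out
  TTTT.T
  TTTTTT
  TTTTTT
  TFTTTF
  F..T..
  ...F..
Step 3: 6 trees catch fire, 4 burn out
  TTTT.T
  TTTTTT
  TFTTTF
  F.FTF.
  ...F..
  ......
Step 4: 6 trees catch fire, 6 burn out
  TTTT.T
  TFTTTF
  F.FTF.
  ...F..
  ......
  ......
Step 5: 6 trees catch fire, 6 burn out
  TFTT.F
  F.FTF.
  ...F..
  ......
  ......
  ......
Step 6: 3 trees catch fire, 6 burn out
  F.FT..
  ...F..
  ......
  ......
  ......
  ......

F.FT..
...F..
......
......
......
......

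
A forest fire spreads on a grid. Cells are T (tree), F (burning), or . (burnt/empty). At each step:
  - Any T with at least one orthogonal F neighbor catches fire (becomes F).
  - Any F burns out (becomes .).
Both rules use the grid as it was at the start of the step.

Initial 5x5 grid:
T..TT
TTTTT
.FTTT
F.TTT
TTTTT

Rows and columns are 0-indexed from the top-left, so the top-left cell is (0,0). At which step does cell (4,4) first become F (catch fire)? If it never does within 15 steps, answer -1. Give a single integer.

Step 1: cell (4,4)='T' (+3 fires, +2 burnt)
Step 2: cell (4,4)='T' (+5 fires, +3 burnt)
Step 3: cell (4,4)='T' (+5 fires, +5 burnt)
Step 4: cell (4,4)='T' (+4 fires, +5 burnt)
Step 5: cell (4,4)='F' (+2 fires, +4 burnt)
  -> target ignites at step 5
Step 6: cell (4,4)='.' (+0 fires, +2 burnt)
  fire out at step 6

5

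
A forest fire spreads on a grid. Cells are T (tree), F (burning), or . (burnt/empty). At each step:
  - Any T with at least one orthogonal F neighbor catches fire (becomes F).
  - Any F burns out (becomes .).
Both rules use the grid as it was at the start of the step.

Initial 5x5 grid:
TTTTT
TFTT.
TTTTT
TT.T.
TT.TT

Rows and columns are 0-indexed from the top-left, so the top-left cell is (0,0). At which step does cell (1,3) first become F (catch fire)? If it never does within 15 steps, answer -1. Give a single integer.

Step 1: cell (1,3)='T' (+4 fires, +1 burnt)
Step 2: cell (1,3)='F' (+6 fires, +4 burnt)
  -> target ignites at step 2
Step 3: cell (1,3)='.' (+4 fires, +6 burnt)
Step 4: cell (1,3)='.' (+4 fires, +4 burnt)
Step 5: cell (1,3)='.' (+1 fires, +4 burnt)
Step 6: cell (1,3)='.' (+1 fires, +1 burnt)
Step 7: cell (1,3)='.' (+0 fires, +1 burnt)
  fire out at step 7

2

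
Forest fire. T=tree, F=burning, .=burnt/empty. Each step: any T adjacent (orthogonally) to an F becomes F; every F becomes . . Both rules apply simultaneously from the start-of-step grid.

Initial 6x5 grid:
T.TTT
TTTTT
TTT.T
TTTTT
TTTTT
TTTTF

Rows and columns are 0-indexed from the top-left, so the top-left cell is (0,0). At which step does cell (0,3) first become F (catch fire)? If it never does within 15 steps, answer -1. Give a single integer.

Step 1: cell (0,3)='T' (+2 fires, +1 burnt)
Step 2: cell (0,3)='T' (+3 fires, +2 burnt)
Step 3: cell (0,3)='T' (+4 fires, +3 burnt)
Step 4: cell (0,3)='T' (+4 fires, +4 burnt)
Step 5: cell (0,3)='T' (+5 fires, +4 burnt)
Step 6: cell (0,3)='F' (+4 fires, +5 burnt)
  -> target ignites at step 6
Step 7: cell (0,3)='.' (+3 fires, +4 burnt)
Step 8: cell (0,3)='.' (+1 fires, +3 burnt)
Step 9: cell (0,3)='.' (+1 fires, +1 burnt)
Step 10: cell (0,3)='.' (+0 fires, +1 burnt)
  fire out at step 10

6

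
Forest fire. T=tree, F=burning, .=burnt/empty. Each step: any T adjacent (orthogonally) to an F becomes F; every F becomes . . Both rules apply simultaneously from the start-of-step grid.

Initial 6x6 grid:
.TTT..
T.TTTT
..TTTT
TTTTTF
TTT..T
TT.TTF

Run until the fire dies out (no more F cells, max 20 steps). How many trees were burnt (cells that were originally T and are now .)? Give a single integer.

Step 1: +4 fires, +2 burnt (F count now 4)
Step 2: +4 fires, +4 burnt (F count now 4)
Step 3: +3 fires, +4 burnt (F count now 3)
Step 4: +4 fires, +3 burnt (F count now 4)
Step 5: +4 fires, +4 burnt (F count now 4)
Step 6: +3 fires, +4 burnt (F count now 3)
Step 7: +2 fires, +3 burnt (F count now 2)
Step 8: +0 fires, +2 burnt (F count now 0)
Fire out after step 8
Initially T: 25, now '.': 35
Total burnt (originally-T cells now '.'): 24

Answer: 24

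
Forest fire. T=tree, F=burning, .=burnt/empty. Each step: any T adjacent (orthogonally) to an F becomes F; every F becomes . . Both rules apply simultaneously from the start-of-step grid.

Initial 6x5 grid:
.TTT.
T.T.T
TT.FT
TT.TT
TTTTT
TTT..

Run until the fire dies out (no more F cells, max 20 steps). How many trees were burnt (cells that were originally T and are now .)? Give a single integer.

Answer: 17

Derivation:
Step 1: +2 fires, +1 burnt (F count now 2)
Step 2: +3 fires, +2 burnt (F count now 3)
Step 3: +2 fires, +3 burnt (F count now 2)
Step 4: +2 fires, +2 burnt (F count now 2)
Step 5: +3 fires, +2 burnt (F count now 3)
Step 6: +3 fires, +3 burnt (F count now 3)
Step 7: +1 fires, +3 burnt (F count now 1)
Step 8: +1 fires, +1 burnt (F count now 1)
Step 9: +0 fires, +1 burnt (F count now 0)
Fire out after step 9
Initially T: 21, now '.': 26
Total burnt (originally-T cells now '.'): 17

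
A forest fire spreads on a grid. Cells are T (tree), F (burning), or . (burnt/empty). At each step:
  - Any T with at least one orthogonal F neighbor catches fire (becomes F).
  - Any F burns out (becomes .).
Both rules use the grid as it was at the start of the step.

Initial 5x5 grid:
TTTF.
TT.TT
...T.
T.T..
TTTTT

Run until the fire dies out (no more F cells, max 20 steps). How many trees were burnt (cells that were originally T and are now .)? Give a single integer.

Answer: 8

Derivation:
Step 1: +2 fires, +1 burnt (F count now 2)
Step 2: +3 fires, +2 burnt (F count now 3)
Step 3: +2 fires, +3 burnt (F count now 2)
Step 4: +1 fires, +2 burnt (F count now 1)
Step 5: +0 fires, +1 burnt (F count now 0)
Fire out after step 5
Initially T: 15, now '.': 18
Total burnt (originally-T cells now '.'): 8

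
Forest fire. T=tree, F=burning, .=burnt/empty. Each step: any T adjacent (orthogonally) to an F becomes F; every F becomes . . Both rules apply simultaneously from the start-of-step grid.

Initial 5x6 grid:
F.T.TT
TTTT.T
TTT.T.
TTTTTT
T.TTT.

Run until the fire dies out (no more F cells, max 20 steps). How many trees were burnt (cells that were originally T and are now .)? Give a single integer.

Answer: 19

Derivation:
Step 1: +1 fires, +1 burnt (F count now 1)
Step 2: +2 fires, +1 burnt (F count now 2)
Step 3: +3 fires, +2 burnt (F count now 3)
Step 4: +5 fires, +3 burnt (F count now 5)
Step 5: +1 fires, +5 burnt (F count now 1)
Step 6: +2 fires, +1 burnt (F count now 2)
Step 7: +2 fires, +2 burnt (F count now 2)
Step 8: +3 fires, +2 burnt (F count now 3)
Step 9: +0 fires, +3 burnt (F count now 0)
Fire out after step 9
Initially T: 22, now '.': 27
Total burnt (originally-T cells now '.'): 19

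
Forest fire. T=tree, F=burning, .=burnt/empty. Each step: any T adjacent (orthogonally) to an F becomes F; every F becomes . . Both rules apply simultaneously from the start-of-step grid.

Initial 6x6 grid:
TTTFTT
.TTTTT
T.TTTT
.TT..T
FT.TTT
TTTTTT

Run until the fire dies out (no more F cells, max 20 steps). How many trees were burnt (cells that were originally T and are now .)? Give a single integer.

Step 1: +5 fires, +2 burnt (F count now 5)
Step 2: +7 fires, +5 burnt (F count now 7)
Step 3: +7 fires, +7 burnt (F count now 7)
Step 4: +2 fires, +7 burnt (F count now 2)
Step 5: +3 fires, +2 burnt (F count now 3)
Step 6: +3 fires, +3 burnt (F count now 3)
Step 7: +0 fires, +3 burnt (F count now 0)
Fire out after step 7
Initially T: 28, now '.': 35
Total burnt (originally-T cells now '.'): 27

Answer: 27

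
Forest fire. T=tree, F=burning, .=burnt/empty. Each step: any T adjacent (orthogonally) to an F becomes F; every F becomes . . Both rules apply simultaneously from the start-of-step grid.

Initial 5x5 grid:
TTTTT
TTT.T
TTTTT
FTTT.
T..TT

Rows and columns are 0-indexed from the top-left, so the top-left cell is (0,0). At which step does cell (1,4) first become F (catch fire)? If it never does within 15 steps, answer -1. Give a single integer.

Step 1: cell (1,4)='T' (+3 fires, +1 burnt)
Step 2: cell (1,4)='T' (+3 fires, +3 burnt)
Step 3: cell (1,4)='T' (+4 fires, +3 burnt)
Step 4: cell (1,4)='T' (+4 fires, +4 burnt)
Step 5: cell (1,4)='T' (+3 fires, +4 burnt)
Step 6: cell (1,4)='F' (+2 fires, +3 burnt)
  -> target ignites at step 6
Step 7: cell (1,4)='.' (+1 fires, +2 burnt)
Step 8: cell (1,4)='.' (+0 fires, +1 burnt)
  fire out at step 8

6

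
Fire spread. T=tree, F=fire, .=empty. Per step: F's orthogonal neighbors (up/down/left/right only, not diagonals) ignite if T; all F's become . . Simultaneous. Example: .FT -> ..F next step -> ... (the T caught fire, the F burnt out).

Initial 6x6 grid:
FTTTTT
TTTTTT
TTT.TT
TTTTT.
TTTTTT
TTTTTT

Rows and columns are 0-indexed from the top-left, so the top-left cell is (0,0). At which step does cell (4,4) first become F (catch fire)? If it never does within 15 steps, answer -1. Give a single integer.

Step 1: cell (4,4)='T' (+2 fires, +1 burnt)
Step 2: cell (4,4)='T' (+3 fires, +2 burnt)
Step 3: cell (4,4)='T' (+4 fires, +3 burnt)
Step 4: cell (4,4)='T' (+5 fires, +4 burnt)
Step 5: cell (4,4)='T' (+5 fires, +5 burnt)
Step 6: cell (4,4)='T' (+5 fires, +5 burnt)
Step 7: cell (4,4)='T' (+4 fires, +5 burnt)
Step 8: cell (4,4)='F' (+2 fires, +4 burnt)
  -> target ignites at step 8
Step 9: cell (4,4)='.' (+2 fires, +2 burnt)
Step 10: cell (4,4)='.' (+1 fires, +2 burnt)
Step 11: cell (4,4)='.' (+0 fires, +1 burnt)
  fire out at step 11

8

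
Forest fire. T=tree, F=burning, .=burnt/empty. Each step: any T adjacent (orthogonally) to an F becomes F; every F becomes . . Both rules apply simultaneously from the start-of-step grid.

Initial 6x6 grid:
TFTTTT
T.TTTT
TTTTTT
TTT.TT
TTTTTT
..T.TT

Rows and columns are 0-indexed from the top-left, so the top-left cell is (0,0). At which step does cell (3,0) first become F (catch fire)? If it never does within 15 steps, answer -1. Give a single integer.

Step 1: cell (3,0)='T' (+2 fires, +1 burnt)
Step 2: cell (3,0)='T' (+3 fires, +2 burnt)
Step 3: cell (3,0)='T' (+4 fires, +3 burnt)
Step 4: cell (3,0)='F' (+6 fires, +4 burnt)
  -> target ignites at step 4
Step 5: cell (3,0)='.' (+5 fires, +6 burnt)
Step 6: cell (3,0)='.' (+5 fires, +5 burnt)
Step 7: cell (3,0)='.' (+2 fires, +5 burnt)
Step 8: cell (3,0)='.' (+2 fires, +2 burnt)
Step 9: cell (3,0)='.' (+1 fires, +2 burnt)
Step 10: cell (3,0)='.' (+0 fires, +1 burnt)
  fire out at step 10

4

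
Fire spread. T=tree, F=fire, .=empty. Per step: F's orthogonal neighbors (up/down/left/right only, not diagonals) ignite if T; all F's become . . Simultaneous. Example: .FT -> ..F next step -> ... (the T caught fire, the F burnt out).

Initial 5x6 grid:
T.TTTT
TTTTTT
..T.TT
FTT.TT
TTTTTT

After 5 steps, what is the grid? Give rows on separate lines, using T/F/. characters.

Step 1: 2 trees catch fire, 1 burn out
  T.TTTT
  TTTTTT
  ..T.TT
  .FT.TT
  FTTTTT
Step 2: 2 trees catch fire, 2 burn out
  T.TTTT
  TTTTTT
  ..T.TT
  ..F.TT
  .FTTTT
Step 3: 2 trees catch fire, 2 burn out
  T.TTTT
  TTTTTT
  ..F.TT
  ....TT
  ..FTTT
Step 4: 2 trees catch fire, 2 burn out
  T.TTTT
  TTFTTT
  ....TT
  ....TT
  ...FTT
Step 5: 4 trees catch fire, 2 burn out
  T.FTTT
  TF.FTT
  ....TT
  ....TT
  ....FT

T.FTTT
TF.FTT
....TT
....TT
....FT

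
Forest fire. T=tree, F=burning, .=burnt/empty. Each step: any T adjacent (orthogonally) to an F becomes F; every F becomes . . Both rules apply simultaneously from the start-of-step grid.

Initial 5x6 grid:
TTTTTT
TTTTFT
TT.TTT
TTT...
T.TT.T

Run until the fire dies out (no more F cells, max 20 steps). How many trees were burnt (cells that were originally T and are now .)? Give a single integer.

Step 1: +4 fires, +1 burnt (F count now 4)
Step 2: +5 fires, +4 burnt (F count now 5)
Step 3: +2 fires, +5 burnt (F count now 2)
Step 4: +3 fires, +2 burnt (F count now 3)
Step 5: +3 fires, +3 burnt (F count now 3)
Step 6: +2 fires, +3 burnt (F count now 2)
Step 7: +2 fires, +2 burnt (F count now 2)
Step 8: +1 fires, +2 burnt (F count now 1)
Step 9: +0 fires, +1 burnt (F count now 0)
Fire out after step 9
Initially T: 23, now '.': 29
Total burnt (originally-T cells now '.'): 22

Answer: 22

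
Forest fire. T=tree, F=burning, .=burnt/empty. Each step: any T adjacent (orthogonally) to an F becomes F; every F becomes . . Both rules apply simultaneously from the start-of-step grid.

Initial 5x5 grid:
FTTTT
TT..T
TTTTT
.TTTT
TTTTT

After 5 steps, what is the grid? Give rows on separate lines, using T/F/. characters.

Step 1: 2 trees catch fire, 1 burn out
  .FTTT
  FT..T
  TTTTT
  .TTTT
  TTTTT
Step 2: 3 trees catch fire, 2 burn out
  ..FTT
  .F..T
  FTTTT
  .TTTT
  TTTTT
Step 3: 2 trees catch fire, 3 burn out
  ...FT
  ....T
  .FTTT
  .TTTT
  TTTTT
Step 4: 3 trees catch fire, 2 burn out
  ....F
  ....T
  ..FTT
  .FTTT
  TTTTT
Step 5: 4 trees catch fire, 3 burn out
  .....
  ....F
  ...FT
  ..FTT
  TFTTT

.....
....F
...FT
..FTT
TFTTT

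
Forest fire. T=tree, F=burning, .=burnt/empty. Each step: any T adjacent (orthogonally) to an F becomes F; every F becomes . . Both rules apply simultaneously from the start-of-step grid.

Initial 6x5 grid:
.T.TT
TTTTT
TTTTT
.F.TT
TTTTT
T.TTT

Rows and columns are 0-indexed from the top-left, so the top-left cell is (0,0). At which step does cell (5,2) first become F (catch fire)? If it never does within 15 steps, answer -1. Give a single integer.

Step 1: cell (5,2)='T' (+2 fires, +1 burnt)
Step 2: cell (5,2)='T' (+5 fires, +2 burnt)
Step 3: cell (5,2)='F' (+7 fires, +5 burnt)
  -> target ignites at step 3
Step 4: cell (5,2)='.' (+5 fires, +7 burnt)
Step 5: cell (5,2)='.' (+4 fires, +5 burnt)
Step 6: cell (5,2)='.' (+1 fires, +4 burnt)
Step 7: cell (5,2)='.' (+0 fires, +1 burnt)
  fire out at step 7

3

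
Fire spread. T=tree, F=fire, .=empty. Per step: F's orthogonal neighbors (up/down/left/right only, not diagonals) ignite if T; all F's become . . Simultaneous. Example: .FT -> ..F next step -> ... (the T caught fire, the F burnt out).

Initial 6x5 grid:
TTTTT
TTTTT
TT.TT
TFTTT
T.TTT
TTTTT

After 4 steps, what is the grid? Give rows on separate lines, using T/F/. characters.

Step 1: 3 trees catch fire, 1 burn out
  TTTTT
  TTTTT
  TF.TT
  F.FTT
  T.TTT
  TTTTT
Step 2: 5 trees catch fire, 3 burn out
  TTTTT
  TFTTT
  F..TT
  ...FT
  F.FTT
  TTTTT
Step 3: 8 trees catch fire, 5 burn out
  TFTTT
  F.FTT
  ...FT
  ....F
  ...FT
  FTFTT
Step 4: 7 trees catch fire, 8 burn out
  F.FTT
  ...FT
  ....F
  .....
  ....F
  .F.FT

F.FTT
...FT
....F
.....
....F
.F.FT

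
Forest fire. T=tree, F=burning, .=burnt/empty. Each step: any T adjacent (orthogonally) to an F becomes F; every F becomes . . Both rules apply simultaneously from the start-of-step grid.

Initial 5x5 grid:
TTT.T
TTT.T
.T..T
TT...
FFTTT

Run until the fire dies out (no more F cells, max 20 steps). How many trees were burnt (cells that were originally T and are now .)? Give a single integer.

Step 1: +3 fires, +2 burnt (F count now 3)
Step 2: +2 fires, +3 burnt (F count now 2)
Step 3: +2 fires, +2 burnt (F count now 2)
Step 4: +3 fires, +2 burnt (F count now 3)
Step 5: +2 fires, +3 burnt (F count now 2)
Step 6: +0 fires, +2 burnt (F count now 0)
Fire out after step 6
Initially T: 15, now '.': 22
Total burnt (originally-T cells now '.'): 12

Answer: 12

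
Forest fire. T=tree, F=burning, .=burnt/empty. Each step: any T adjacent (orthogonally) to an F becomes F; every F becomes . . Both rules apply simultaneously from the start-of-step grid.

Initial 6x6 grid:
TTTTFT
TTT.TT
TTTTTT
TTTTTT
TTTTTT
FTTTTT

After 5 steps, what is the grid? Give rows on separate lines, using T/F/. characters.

Step 1: 5 trees catch fire, 2 burn out
  TTTF.F
  TTT.FT
  TTTTTT
  TTTTTT
  FTTTTT
  .FTTTT
Step 2: 6 trees catch fire, 5 burn out
  TTF...
  TTT..F
  TTTTFT
  FTTTTT
  .FTTTT
  ..FTTT
Step 3: 9 trees catch fire, 6 burn out
  TF....
  TTF...
  FTTF.F
  .FTTFT
  ..FTTT
  ...FTT
Step 4: 11 trees catch fire, 9 burn out
  F.....
  FF....
  .FF...
  ..FF.F
  ...FFT
  ....FT
Step 5: 2 trees catch fire, 11 burn out
  ......
  ......
  ......
  ......
  .....F
  .....F

......
......
......
......
.....F
.....F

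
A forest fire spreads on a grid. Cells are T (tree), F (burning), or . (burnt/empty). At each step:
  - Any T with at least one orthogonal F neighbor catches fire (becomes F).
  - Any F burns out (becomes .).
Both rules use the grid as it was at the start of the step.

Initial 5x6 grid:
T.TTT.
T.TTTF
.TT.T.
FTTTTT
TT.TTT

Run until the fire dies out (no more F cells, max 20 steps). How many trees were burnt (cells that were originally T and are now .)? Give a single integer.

Step 1: +3 fires, +2 burnt (F count now 3)
Step 2: +6 fires, +3 burnt (F count now 6)
Step 3: +5 fires, +6 burnt (F count now 5)
Step 4: +4 fires, +5 burnt (F count now 4)
Step 5: +1 fires, +4 burnt (F count now 1)
Step 6: +0 fires, +1 burnt (F count now 0)
Fire out after step 6
Initially T: 21, now '.': 28
Total burnt (originally-T cells now '.'): 19

Answer: 19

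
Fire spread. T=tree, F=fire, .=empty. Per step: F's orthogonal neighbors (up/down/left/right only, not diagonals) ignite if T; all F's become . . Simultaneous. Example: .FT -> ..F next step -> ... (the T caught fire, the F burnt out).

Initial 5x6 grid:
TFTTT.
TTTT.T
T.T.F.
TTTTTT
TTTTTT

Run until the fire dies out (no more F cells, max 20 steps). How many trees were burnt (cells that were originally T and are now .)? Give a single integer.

Step 1: +4 fires, +2 burnt (F count now 4)
Step 2: +6 fires, +4 burnt (F count now 6)
Step 3: +7 fires, +6 burnt (F count now 7)
Step 4: +3 fires, +7 burnt (F count now 3)
Step 5: +2 fires, +3 burnt (F count now 2)
Step 6: +0 fires, +2 burnt (F count now 0)
Fire out after step 6
Initially T: 23, now '.': 29
Total burnt (originally-T cells now '.'): 22

Answer: 22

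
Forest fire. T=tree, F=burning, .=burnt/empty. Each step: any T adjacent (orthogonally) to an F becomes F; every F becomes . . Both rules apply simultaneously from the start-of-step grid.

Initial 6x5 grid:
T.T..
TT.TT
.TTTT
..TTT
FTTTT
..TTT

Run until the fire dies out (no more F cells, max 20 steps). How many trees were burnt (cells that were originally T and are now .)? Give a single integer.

Step 1: +1 fires, +1 burnt (F count now 1)
Step 2: +1 fires, +1 burnt (F count now 1)
Step 3: +3 fires, +1 burnt (F count now 3)
Step 4: +4 fires, +3 burnt (F count now 4)
Step 5: +4 fires, +4 burnt (F count now 4)
Step 6: +3 fires, +4 burnt (F count now 3)
Step 7: +2 fires, +3 burnt (F count now 2)
Step 8: +1 fires, +2 burnt (F count now 1)
Step 9: +0 fires, +1 burnt (F count now 0)
Fire out after step 9
Initially T: 20, now '.': 29
Total burnt (originally-T cells now '.'): 19

Answer: 19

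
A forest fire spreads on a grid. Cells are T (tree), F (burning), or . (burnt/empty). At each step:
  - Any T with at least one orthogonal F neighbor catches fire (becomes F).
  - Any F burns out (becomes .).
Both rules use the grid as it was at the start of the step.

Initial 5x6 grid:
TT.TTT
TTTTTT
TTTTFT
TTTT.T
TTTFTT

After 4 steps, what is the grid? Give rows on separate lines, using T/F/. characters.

Step 1: 6 trees catch fire, 2 burn out
  TT.TTT
  TTTTFT
  TTTF.F
  TTTF.T
  TTF.FT
Step 2: 8 trees catch fire, 6 burn out
  TT.TFT
  TTTF.F
  TTF...
  TTF..F
  TF...F
Step 3: 6 trees catch fire, 8 burn out
  TT.F.F
  TTF...
  TF....
  TF....
  F.....
Step 4: 3 trees catch fire, 6 burn out
  TT....
  TF....
  F.....
  F.....
  ......

TT....
TF....
F.....
F.....
......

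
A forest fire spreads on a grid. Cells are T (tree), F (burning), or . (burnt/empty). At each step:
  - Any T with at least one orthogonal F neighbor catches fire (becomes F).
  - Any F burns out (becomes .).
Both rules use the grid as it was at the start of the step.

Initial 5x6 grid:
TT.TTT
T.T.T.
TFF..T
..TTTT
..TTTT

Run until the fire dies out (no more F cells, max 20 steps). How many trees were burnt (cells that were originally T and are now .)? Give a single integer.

Answer: 14

Derivation:
Step 1: +3 fires, +2 burnt (F count now 3)
Step 2: +3 fires, +3 burnt (F count now 3)
Step 3: +3 fires, +3 burnt (F count now 3)
Step 4: +3 fires, +3 burnt (F count now 3)
Step 5: +2 fires, +3 burnt (F count now 2)
Step 6: +0 fires, +2 burnt (F count now 0)
Fire out after step 6
Initially T: 18, now '.': 26
Total burnt (originally-T cells now '.'): 14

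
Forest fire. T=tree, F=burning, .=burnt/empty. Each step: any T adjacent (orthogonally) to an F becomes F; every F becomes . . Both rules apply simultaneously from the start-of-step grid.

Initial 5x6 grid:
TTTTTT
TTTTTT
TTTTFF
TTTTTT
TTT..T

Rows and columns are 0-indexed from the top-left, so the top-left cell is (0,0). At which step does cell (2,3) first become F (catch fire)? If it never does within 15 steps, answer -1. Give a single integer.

Step 1: cell (2,3)='F' (+5 fires, +2 burnt)
  -> target ignites at step 1
Step 2: cell (2,3)='.' (+6 fires, +5 burnt)
Step 3: cell (2,3)='.' (+4 fires, +6 burnt)
Step 4: cell (2,3)='.' (+5 fires, +4 burnt)
Step 5: cell (2,3)='.' (+4 fires, +5 burnt)
Step 6: cell (2,3)='.' (+2 fires, +4 burnt)
Step 7: cell (2,3)='.' (+0 fires, +2 burnt)
  fire out at step 7

1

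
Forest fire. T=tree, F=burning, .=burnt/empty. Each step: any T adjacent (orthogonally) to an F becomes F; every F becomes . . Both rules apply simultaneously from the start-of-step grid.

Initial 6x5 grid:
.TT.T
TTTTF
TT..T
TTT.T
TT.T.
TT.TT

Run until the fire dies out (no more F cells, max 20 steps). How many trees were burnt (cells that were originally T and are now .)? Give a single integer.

Answer: 18

Derivation:
Step 1: +3 fires, +1 burnt (F count now 3)
Step 2: +2 fires, +3 burnt (F count now 2)
Step 3: +2 fires, +2 burnt (F count now 2)
Step 4: +3 fires, +2 burnt (F count now 3)
Step 5: +2 fires, +3 burnt (F count now 2)
Step 6: +3 fires, +2 burnt (F count now 3)
Step 7: +2 fires, +3 burnt (F count now 2)
Step 8: +1 fires, +2 burnt (F count now 1)
Step 9: +0 fires, +1 burnt (F count now 0)
Fire out after step 9
Initially T: 21, now '.': 27
Total burnt (originally-T cells now '.'): 18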